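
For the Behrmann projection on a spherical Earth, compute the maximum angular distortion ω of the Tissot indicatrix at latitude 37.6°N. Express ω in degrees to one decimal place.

Behrmann is a cylindrical equal-area projection with standard parallels at ±30°. Cylindrical equal-area (φ₀ = 30°): h = cos φ / cos 30° along meridians, k = cos 30° / cos φ along parallels; h·k = 1.
At 37.6°: h = 0.9149, k = 1.093; principal scales a = 1.093, b = 0.9149.
sin(ω/2) = (a − b)/(a + b) = 0.1782/2.008 = 0.08875, so ω = 2 arcsin(0.08875) ≈ 10.2°.

10.2°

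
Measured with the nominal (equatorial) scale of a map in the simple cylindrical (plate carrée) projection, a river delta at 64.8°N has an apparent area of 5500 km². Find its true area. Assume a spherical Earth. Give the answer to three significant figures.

In the plate carrée (x = Rλ, y = Rφ), meridians are true-scale (h = 1) and parallels are stretched by k = sec φ.
Areal scale = h·k = 1 × sec φ; at 64.8°, h = 1.000, k = 2.349, so h·k = 2.349.
True area = apparent / (areal scale) = 5500 / 2.349 ≈ 2340 km².

2340 km²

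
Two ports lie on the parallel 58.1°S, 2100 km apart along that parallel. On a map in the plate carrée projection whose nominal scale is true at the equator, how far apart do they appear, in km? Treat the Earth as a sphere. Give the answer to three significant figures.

For the equirectangular projection with φ₀ = 0 (plate carrée), h = 1 along meridians and k = sec φ along parallels.
Along the parallel, k = sec 58.1° = 1/0.5284 = 1.892.
Map distance = 2100 × 1.892 ≈ 3970 km.

3970 km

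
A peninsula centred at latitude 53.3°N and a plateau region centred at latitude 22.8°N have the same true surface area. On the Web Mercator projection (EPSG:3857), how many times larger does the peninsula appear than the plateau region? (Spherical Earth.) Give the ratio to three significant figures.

Mercator areal scale is sec²φ.
At 53.3°: sec²(53.3°) = 1/0.5976² = 2.800.
At 22.8°: sec²(22.8°) = 1/0.9219² = 1.177.
Ratio = 2.800/1.177 = cos²(22.8°)/cos²(53.3°) ≈ 2.38.

2.38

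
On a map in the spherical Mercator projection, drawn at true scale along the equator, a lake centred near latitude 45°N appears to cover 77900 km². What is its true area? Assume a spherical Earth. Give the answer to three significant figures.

39000 km²

For Mercator, h = k = sec φ (a conformal cylindrical projection has a single point scale, 1/cos φ).
Areal scale = k² = sec²φ = 1/cos²(45°) = 1/0.7071² = 2.000.
True area = apparent / (areal scale) = 77900 / 2.000 ≈ 39000 km².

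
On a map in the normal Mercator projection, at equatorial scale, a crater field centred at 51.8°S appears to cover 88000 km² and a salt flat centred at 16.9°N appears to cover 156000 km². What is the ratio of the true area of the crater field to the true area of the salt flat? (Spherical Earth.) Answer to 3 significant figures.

0.236

On Mercator the areal scale is sec²φ, so true area = apparent × cos²φ.
True area of crater field: 88000 × cos²(51.8°) = 88000 × 0.3824 = 33650 km².
True area of salt flat: 156000 × cos²(16.9°) = 156000 × 0.9155 = 142800 km².
Ratio = 33650 / 142800 ≈ 0.236.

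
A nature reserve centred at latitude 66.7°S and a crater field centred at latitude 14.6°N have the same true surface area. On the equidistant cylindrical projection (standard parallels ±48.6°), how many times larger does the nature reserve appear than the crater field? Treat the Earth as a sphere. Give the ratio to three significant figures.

With standard parallel φ₀ = 48.6°, the equirectangular projection gives x = Rλ cos φ₀, y = Rφ, so h = 1 and k = cos 48.6° / cos φ.
Areal scale at 66.7°: h·k = 1.000 × 1.672 = 1.672.
Areal scale at 14.6°: h·k = 1.000 × 0.6834 = 0.6834.
Ratio = 1.672/0.6834 ≈ 2.45.

2.45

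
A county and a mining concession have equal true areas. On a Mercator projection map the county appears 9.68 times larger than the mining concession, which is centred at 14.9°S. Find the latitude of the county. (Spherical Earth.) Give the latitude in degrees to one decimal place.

71.9°

For equal true areas on Mercator, apparent areas scale as sec²φ, so the ratio is cos²φ₂ / cos²φ₁.
cos²φ₂ / cos²φ₁ = 9.68  ⇒  cos φ₁ = cos 14.9° / √9.68 = 0.9664/3.111 = 0.3106.
φ₁ = arccos(0.3106) ≈ 71.9°.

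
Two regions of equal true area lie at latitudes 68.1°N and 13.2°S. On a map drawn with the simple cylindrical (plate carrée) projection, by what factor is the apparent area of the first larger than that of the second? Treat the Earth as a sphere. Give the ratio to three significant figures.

2.61

For the equirectangular projection with φ₀ = 0 (plate carrée), h = 1 along meridians and k = sec φ along parallels.
Areal scale at 68.1°: h·k = 1.000 × 2.681 = 2.681.
Areal scale at 13.2°: h·k = 1.000 × 1.027 = 1.027.
Ratio = 2.681/1.027 ≈ 2.61.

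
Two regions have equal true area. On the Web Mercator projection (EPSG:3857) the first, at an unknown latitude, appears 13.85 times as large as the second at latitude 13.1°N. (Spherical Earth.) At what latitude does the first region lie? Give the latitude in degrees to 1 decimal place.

74.8°

For equal true areas on Mercator, apparent areas scale as sec²φ, so the ratio is cos²φ₂ / cos²φ₁.
cos²φ₂ / cos²φ₁ = 13.85  ⇒  cos φ₁ = cos 13.1° / √13.85 = 0.9740/3.722 = 0.2617.
φ₁ = arccos(0.2617) ≈ 74.8°.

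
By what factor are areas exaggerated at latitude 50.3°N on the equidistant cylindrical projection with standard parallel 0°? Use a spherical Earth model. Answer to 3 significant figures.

1.57

Plate carrée maps x = Rλ, y = Rφ. The meridian scale is h = 1 and the parallel scale is k = 1/cos φ = sec φ.
Areal scale = h·k = 1 × sec φ; at 50.3°, h = 1.000, k = 1.566, so h·k = 1.566.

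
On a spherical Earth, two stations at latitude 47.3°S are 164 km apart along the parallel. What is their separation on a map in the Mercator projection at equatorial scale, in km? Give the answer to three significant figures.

242 km

The Mercator projection is conformal; its linear scale factor is the same in every direction and equals sec φ = 1/cos φ.
Along the parallel, k = sec 47.3° = 1/0.6782 = 1.475.
Map distance = 164 × 1.475 ≈ 242 km.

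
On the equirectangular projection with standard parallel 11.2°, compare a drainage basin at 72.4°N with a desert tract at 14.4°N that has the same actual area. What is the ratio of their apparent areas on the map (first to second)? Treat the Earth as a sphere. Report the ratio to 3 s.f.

3.20

The equidistant cylindrical projection with φ₀ = 11.2° has h = 1 (meridians true) and k = cos φ₀ / cos φ along parallels.
Areal scale at 72.4°: h·k = 1.000 × 3.244 = 3.244.
Areal scale at 14.4°: h·k = 1.000 × 1.013 = 1.013.
Ratio = 3.244/1.013 ≈ 3.20.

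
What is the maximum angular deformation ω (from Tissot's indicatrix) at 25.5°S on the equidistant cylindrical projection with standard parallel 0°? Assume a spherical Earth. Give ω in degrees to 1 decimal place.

5.9°

In the plate carrée (x = Rλ, y = Rφ), meridians are true-scale (h = 1) and parallels are stretched by k = sec φ.
At 25.5°: h = 1.000, k = 1.108; principal scales a = 1.108, b = 1.000.
sin(ω/2) = (a − b)/(a + b) = 0.1079/2.108 = 0.05120, so ω = 2 arcsin(0.05120) ≈ 5.9°.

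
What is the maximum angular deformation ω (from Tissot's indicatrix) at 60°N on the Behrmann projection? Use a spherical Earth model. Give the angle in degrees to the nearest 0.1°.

The Behrmann projection is cylindrical equal-area with φ₀ = 30°. Cylindrical equal-area (φ₀ = 30°): h = cos φ / cos 30° along meridians, k = cos 30° / cos φ along parallels; h·k = 1.
At 60°: h = 0.5774, k = 1.732; principal scales a = 1.732, b = 0.5774.
sin(ω/2) = (a − b)/(a + b) = 1.155/2.309 = 0.5000, so ω = 2 arcsin(0.5000) ≈ 60.0°.

60.0°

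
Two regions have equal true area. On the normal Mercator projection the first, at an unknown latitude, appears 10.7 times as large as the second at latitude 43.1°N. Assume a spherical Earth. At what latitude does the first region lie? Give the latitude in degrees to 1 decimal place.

77.1°

For equal true areas on Mercator, apparent areas scale as sec²φ, so the ratio is cos²φ₂ / cos²φ₁.
cos²φ₂ / cos²φ₁ = 10.7  ⇒  cos φ₁ = cos 43.1° / √10.7 = 0.7302/3.271 = 0.2232.
φ₁ = arccos(0.2232) ≈ 77.1°.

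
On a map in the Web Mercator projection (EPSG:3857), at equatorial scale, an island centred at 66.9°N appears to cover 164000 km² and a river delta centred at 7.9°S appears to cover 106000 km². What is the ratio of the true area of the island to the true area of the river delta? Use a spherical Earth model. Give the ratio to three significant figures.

On Mercator the areal scale is sec²φ, so true area = apparent × cos²φ.
True area of island: 164000 × cos²(66.9°) = 164000 × 0.1539 = 25240 km².
True area of river delta: 106000 × cos²(7.9°) = 106000 × 0.9811 = 104000 km².
Ratio = 25240 / 104000 ≈ 0.243.

0.243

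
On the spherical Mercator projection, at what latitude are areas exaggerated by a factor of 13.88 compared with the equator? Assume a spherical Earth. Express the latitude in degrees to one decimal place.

Mercator areal scale is sec²φ.
sec²φ = 13.88  ⇒  cos²φ = 0.07205  ⇒  cos φ = 0.2684.
φ = arccos(0.2684) ≈ 74.4°.

74.4°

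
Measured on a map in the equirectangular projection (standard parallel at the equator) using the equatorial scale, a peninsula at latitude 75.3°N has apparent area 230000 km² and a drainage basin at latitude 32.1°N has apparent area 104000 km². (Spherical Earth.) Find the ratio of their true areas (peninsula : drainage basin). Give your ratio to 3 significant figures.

Plate carrée has h = 1 and k = sec φ, giving areal scale sec φ; true area = (apparent area) · cos φ.
True area of peninsula: 230000 × cos(75.3°) = 230000 × 0.2538 = 58360 km².
True area of drainage basin: 104000 × cos(32.1°) = 104000 × 0.8471 = 88100 km².
Ratio = 58360 / 88100 ≈ 0.662.

0.662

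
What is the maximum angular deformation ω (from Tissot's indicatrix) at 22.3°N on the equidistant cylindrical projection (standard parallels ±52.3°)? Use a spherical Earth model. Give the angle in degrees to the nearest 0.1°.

23.6°

With standard parallel φ₀ = 52.3°, the equirectangular projection gives x = Rλ cos φ₀, y = Rφ, so h = 1 and k = cos 52.3° / cos φ.
At 22.3°: h = 1.000, k = 0.6610; principal scales a = 1.000, b = 0.6610.
sin(ω/2) = (a − b)/(a + b) = 0.3390/1.661 = 0.2041, so ω = 2 arcsin(0.2041) ≈ 23.6°.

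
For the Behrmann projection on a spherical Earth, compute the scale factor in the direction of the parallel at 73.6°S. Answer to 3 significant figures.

Behrmann is a cylindrical equal-area projection with standard parallels at ±30°. A cylindrical equal-area projection with standard parallel φ₀ has meridian scale h = cos φ / cos φ₀ and parallel scale k = cos φ₀ / cos φ (so areas are preserved, h·k = 1).
k = cos 30° / cos 73.6° = 0.8660/0.2823 = 3.067.

3.07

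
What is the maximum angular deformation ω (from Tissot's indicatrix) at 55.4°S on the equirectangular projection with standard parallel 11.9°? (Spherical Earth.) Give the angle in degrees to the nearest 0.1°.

In the equirectangular projection with standard parallel φ₀ = 11.9° (x = Rλ cos φ₀, y = Rφ), meridians are true-scale (h = 1) and the parallel scale is k = cos φ₀ / cos φ.
At 55.4°: h = 1.000, k = 1.723; principal scales a = 1.723, b = 1.000.
sin(ω/2) = (a − b)/(a + b) = 0.7232/2.723 = 0.2656, so ω = 2 arcsin(0.2656) ≈ 30.8°.

30.8°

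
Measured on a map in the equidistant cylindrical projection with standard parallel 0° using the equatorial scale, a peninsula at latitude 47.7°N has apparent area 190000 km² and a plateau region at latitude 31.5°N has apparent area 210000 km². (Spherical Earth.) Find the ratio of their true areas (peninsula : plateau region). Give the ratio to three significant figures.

0.714

Plate carrée has h = 1 and k = sec φ, giving areal scale sec φ; true area = (apparent area) · cos φ.
True area of peninsula: 190000 × cos(47.7°) = 190000 × 0.6730 = 127900 km².
True area of plateau region: 210000 × cos(31.5°) = 210000 × 0.8526 = 179100 km².
Ratio = 127900 / 179100 ≈ 0.714.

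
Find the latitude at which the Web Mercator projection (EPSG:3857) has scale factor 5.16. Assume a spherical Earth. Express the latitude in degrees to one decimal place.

78.8°

Mercator scale is k = sec φ = 1/cos φ.
1/cos φ = 5.16  ⇒  cos φ = 0.1938  ⇒  φ = arccos(0.1938) ≈ 78.8°.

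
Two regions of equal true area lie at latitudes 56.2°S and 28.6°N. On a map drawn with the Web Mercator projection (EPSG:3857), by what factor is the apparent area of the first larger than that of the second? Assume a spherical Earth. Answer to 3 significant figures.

Mercator is conformal with k = sec φ, so areal scale = k² = sec²φ.
At 56.2°: sec²(56.2°) = 1/0.5563² = 3.231.
At 28.6°: sec²(28.6°) = 1/0.8780² = 1.297.
Ratio = 3.231/1.297 = cos²(28.6°)/cos²(56.2°) ≈ 2.49.

2.49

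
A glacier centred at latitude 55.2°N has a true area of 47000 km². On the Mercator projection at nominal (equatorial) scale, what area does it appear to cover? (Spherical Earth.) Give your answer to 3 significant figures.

144000 km²

Mercator is conformal, so the point scale is isotropic: h = k = sec φ = 1/cos φ.
Areal scale = k² = sec²φ = 1/cos²(55.2°) = 1/0.5707² = 3.070.
Apparent area = 47000 × 3.070 ≈ 144000 km².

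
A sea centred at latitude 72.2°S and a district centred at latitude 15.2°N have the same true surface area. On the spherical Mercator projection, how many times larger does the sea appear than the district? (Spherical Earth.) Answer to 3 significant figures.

9.97

Mercator areal scale is sec²φ.
At 72.2°: sec²(72.2°) = 1/0.3057² = 10.70.
At 15.2°: sec²(15.2°) = 1/0.9650² = 1.074.
Ratio = 10.70/1.074 = cos²(15.2°)/cos²(72.2°) ≈ 9.97.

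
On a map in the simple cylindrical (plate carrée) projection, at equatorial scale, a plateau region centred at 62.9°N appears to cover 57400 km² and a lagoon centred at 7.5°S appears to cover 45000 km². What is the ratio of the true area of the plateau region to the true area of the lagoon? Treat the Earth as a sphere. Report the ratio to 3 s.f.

On the plate carrée, areal scale = h·k = 1 × sec φ, so true area = apparent × cos φ.
True area of plateau region: 57400 × cos(62.9°) = 57400 × 0.4555 = 26150 km².
True area of lagoon: 45000 × cos(7.5°) = 45000 × 0.9914 = 44620 km².
Ratio = 26150 / 44620 ≈ 0.586.

0.586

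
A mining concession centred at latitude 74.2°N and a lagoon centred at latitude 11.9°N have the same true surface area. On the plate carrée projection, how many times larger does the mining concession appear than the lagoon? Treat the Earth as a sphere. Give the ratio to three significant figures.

3.59

For the equirectangular projection with φ₀ = 0 (plate carrée), h = 1 along meridians and k = sec φ along parallels.
Areal scale at 74.2°: h·k = 1.000 × 3.673 = 3.673.
Areal scale at 11.9°: h·k = 1.000 × 1.022 = 1.022.
Ratio = 3.673/1.022 ≈ 3.59.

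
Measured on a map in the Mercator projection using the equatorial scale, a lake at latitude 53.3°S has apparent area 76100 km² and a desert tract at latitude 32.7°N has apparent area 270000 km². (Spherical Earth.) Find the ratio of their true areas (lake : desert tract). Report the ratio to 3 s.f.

On Mercator the areal scale is sec²φ, so true area = apparent × cos²φ.
True area of lake: 76100 × cos²(53.3°) = 76100 × 0.3572 = 27180 km².
True area of desert tract: 270000 × cos²(32.7°) = 270000 × 0.7081 = 191200 km².
Ratio = 27180 / 191200 ≈ 0.142.

0.142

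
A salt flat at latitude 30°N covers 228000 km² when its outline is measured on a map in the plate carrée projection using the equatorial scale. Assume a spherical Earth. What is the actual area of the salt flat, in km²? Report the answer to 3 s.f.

For the equirectangular projection with φ₀ = 0 (plate carrée), h = 1 along meridians and k = sec φ along parallels.
Areal scale = h·k = 1 × sec φ; at 30°, h = 1.000, k = 1.155, so h·k = 1.155.
True area = apparent / (areal scale) = 228000 / 1.155 ≈ 197000 km².

197000 km²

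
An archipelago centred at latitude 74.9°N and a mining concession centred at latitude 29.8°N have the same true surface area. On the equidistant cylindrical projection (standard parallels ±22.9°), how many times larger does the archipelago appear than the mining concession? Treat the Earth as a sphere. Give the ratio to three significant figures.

In the equirectangular projection with standard parallel φ₀ = 22.9° (x = Rλ cos φ₀, y = Rφ), meridians are true-scale (h = 1) and the parallel scale is k = cos φ₀ / cos φ.
Areal scale at 74.9°: h·k = 1.000 × 3.536 = 3.536.
Areal scale at 29.8°: h·k = 1.000 × 1.062 = 1.062.
Ratio = 3.536/1.062 ≈ 3.33.

3.33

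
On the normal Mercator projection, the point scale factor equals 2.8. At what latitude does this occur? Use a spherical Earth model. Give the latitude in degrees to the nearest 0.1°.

69.1°

Mercator scale is k = sec φ = 1/cos φ.
1/cos φ = 2.8  ⇒  cos φ = 0.3571  ⇒  φ = arccos(0.3571) ≈ 69.1°.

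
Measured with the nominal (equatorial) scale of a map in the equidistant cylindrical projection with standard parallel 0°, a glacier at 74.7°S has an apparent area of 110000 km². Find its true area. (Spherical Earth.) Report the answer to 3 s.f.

In the plate carrée (x = Rλ, y = Rφ), meridians are true-scale (h = 1) and parallels are stretched by k = sec φ.
Areal scale = h·k = 1 × sec φ; at 74.7°, h = 1.000, k = 3.790, so h·k = 3.790.
True area = apparent / (areal scale) = 110000 / 3.790 ≈ 29000 km².

29000 km²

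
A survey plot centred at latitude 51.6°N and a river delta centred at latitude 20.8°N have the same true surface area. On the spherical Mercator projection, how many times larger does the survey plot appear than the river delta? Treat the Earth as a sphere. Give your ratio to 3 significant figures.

2.27

Mercator is conformal with k = sec φ, so areal scale = k² = sec²φ.
At 51.6°: sec²(51.6°) = 1/0.6211² = 2.592.
At 20.8°: sec²(20.8°) = 1/0.9348² = 1.144.
Ratio = 2.592/1.144 = cos²(20.8°)/cos²(51.6°) ≈ 2.27.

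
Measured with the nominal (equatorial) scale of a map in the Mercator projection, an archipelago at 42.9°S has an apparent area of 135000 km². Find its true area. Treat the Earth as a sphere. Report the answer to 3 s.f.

Mercator is conformal, so the point scale is isotropic: h = k = sec φ = 1/cos φ.
Areal scale = k² = sec²φ = 1/cos²(42.9°) = 1/0.7325² = 1.864.
True area = apparent / (areal scale) = 135000 / 1.864 ≈ 72400 km².

72400 km²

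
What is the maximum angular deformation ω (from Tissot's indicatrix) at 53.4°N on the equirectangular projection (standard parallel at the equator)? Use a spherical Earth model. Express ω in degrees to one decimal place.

29.3°

For the equirectangular projection with φ₀ = 0 (plate carrée), h = 1 along meridians and k = sec φ along parallels.
At 53.4°: h = 1.000, k = 1.677; principal scales a = 1.677, b = 1.000.
sin(ω/2) = (a − b)/(a + b) = 0.6772/2.677 = 0.2530, so ω = 2 arcsin(0.2530) ≈ 29.3°.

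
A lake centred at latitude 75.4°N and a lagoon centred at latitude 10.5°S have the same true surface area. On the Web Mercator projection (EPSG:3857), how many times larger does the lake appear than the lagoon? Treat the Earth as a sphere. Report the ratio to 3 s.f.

15.2

Mercator areal scale is sec²φ.
At 75.4°: sec²(75.4°) = 1/0.2521² = 15.74.
At 10.5°: sec²(10.5°) = 1/0.9833² = 1.034.
Ratio = 15.74/1.034 = cos²(10.5°)/cos²(75.4°) ≈ 15.2.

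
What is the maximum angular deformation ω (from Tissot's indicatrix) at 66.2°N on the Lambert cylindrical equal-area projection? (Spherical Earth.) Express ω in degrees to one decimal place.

The Lambert cylindrical equal-area projection is the cylindrical equal-area projection with its standard parallel at the equator (φ₀ = 0). For cylindrical equal-area with standard parallel φ₀, h = cos φ / cos φ₀ and k = cos φ₀ / cos φ, so h·k = 1.
At 66.2°: h = 0.4035, k = 2.478; principal scales a = 2.478, b = 0.4035.
sin(ω/2) = (a − b)/(a + b) = 2.074/2.882 = 0.7199, so ω = 2 arcsin(0.7199) ≈ 92.1°.

92.1°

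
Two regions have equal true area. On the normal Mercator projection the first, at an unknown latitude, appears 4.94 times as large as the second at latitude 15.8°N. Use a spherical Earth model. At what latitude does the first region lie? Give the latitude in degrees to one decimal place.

For equal true areas on Mercator, apparent areas scale as sec²φ, so the ratio is cos²φ₂ / cos²φ₁.
cos²φ₂ / cos²φ₁ = 4.94  ⇒  cos φ₁ = cos 15.8° / √4.94 = 0.9622/2.223 = 0.4329.
φ₁ = arccos(0.4329) ≈ 64.3°.

64.3°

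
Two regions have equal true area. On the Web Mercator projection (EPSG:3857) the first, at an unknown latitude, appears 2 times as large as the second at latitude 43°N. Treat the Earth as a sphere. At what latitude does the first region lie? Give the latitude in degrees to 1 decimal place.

For equal true areas on Mercator, apparent areas scale as sec²φ, so the ratio is cos²φ₂ / cos²φ₁.
cos²φ₂ / cos²φ₁ = 2  ⇒  cos φ₁ = cos 43° / √2 = 0.7314/1.414 = 0.5171.
φ₁ = arccos(0.5171) ≈ 58.9°.

58.9°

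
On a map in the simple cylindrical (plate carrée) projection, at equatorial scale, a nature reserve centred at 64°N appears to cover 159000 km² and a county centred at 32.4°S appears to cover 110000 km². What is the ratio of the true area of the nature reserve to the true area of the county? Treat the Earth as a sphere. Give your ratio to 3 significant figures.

0.750

On the plate carrée, areal scale = h·k = 1 × sec φ, so true area = apparent × cos φ.
True area of nature reserve: 159000 × cos(64°) = 159000 × 0.4384 = 69700 km².
True area of county: 110000 × cos(32.4°) = 110000 × 0.8443 = 92880 km².
Ratio = 69700 / 92880 ≈ 0.750.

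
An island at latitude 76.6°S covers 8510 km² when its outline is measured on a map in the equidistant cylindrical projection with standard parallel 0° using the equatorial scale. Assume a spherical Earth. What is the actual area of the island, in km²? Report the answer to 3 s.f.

1970 km²

For the equirectangular projection with φ₀ = 0 (plate carrée), h = 1 along meridians and k = sec φ along parallels.
Areal scale = h·k = 1 × sec φ; at 76.6°, h = 1.000, k = 4.315, so h·k = 4.315.
True area = apparent / (areal scale) = 8510 / 4.315 ≈ 1970 km².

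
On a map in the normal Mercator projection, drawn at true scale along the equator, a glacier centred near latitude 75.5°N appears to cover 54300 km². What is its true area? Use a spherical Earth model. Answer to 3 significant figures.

The Mercator projection is conformal; its linear scale factor is the same in every direction and equals sec φ = 1/cos φ.
Areal scale = k² = sec²φ = 1/cos²(75.5°) = 1/0.2504² = 15.95.
True area = apparent / (areal scale) = 54300 / 15.95 ≈ 3400 km².

3400 km²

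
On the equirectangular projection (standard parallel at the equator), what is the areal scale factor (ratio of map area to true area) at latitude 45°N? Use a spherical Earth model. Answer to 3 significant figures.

1.41

Plate carrée maps x = Rλ, y = Rφ. The meridian scale is h = 1 and the parallel scale is k = 1/cos φ = sec φ.
Areal scale = h·k = 1 × sec φ; at 45°, h = 1.000, k = 1.414, so h·k = 1.414.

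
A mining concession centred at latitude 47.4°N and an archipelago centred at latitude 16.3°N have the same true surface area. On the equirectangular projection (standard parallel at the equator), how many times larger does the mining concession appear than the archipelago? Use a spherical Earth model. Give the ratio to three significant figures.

1.42

Plate carrée maps x = Rλ, y = Rφ. The meridian scale is h = 1 and the parallel scale is k = 1/cos φ = sec φ.
Areal scale at 47.4°: h·k = 1.000 × 1.477 = 1.477.
Areal scale at 16.3°: h·k = 1.000 × 1.042 = 1.042.
Ratio = 1.477/1.042 ≈ 1.42.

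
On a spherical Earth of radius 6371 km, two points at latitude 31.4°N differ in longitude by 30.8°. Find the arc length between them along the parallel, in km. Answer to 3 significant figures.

2920 km

Arc length along a parallel = R cos φ · Δλ (with Δλ in radians).
= 6371 × cos 31.4° × (30.8° × π/180) = 6371 × 0.8536 × 0.5376 ≈ 2920 km.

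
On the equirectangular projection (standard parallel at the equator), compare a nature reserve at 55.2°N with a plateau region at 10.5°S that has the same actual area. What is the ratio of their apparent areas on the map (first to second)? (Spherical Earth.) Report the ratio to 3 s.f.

Plate carrée maps x = Rλ, y = Rφ. The meridian scale is h = 1 and the parallel scale is k = 1/cos φ = sec φ.
Areal scale at 55.2°: h·k = 1.000 × 1.752 = 1.752.
Areal scale at 10.5°: h·k = 1.000 × 1.017 = 1.017.
Ratio = 1.752/1.017 ≈ 1.72.

1.72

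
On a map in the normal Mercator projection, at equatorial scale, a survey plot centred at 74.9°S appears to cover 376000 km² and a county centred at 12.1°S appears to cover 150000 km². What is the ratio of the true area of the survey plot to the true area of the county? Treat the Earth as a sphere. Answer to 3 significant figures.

0.178

Since Mercator area scale is 1/cos²φ, the true area equals the apparent area multiplied by cos²φ.
True area of survey plot: 376000 × cos²(74.9°) = 376000 × 0.06786 = 25520 km².
True area of county: 150000 × cos²(12.1°) = 150000 × 0.9561 = 143400 km².
Ratio = 25520 / 143400 ≈ 0.178.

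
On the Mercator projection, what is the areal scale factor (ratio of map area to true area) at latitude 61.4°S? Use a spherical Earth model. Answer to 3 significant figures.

For Mercator, h = k = sec φ (a conformal cylindrical projection has a single point scale, 1/cos φ).
Areal scale = k² = sec²φ = 1/cos²(61.4°) = 1/0.4787² = 4.364.

4.36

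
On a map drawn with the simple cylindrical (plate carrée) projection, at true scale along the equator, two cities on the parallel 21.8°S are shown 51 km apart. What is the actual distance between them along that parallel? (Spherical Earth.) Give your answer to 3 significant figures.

47.4 km

In the plate carrée (x = Rλ, y = Rφ), meridians are true-scale (h = 1) and parallels are stretched by k = sec φ.
Along the parallel at 21.8°, map distances are exaggerated by k = sec 21.8° = 1.077.
True distance = 51 / 1.077 = 51 × cos 21.8° ≈ 47.4 km.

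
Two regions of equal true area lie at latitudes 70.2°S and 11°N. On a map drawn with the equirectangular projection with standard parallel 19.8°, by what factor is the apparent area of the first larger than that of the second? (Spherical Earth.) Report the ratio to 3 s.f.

The equidistant cylindrical projection with φ₀ = 19.8° has h = 1 (meridians true) and k = cos φ₀ / cos φ along parallels.
Areal scale at 70.2°: h·k = 1.000 × 2.778 = 2.778.
Areal scale at 11°: h·k = 1.000 × 0.9585 = 0.9585.
Ratio = 2.778/0.9585 ≈ 2.90.

2.90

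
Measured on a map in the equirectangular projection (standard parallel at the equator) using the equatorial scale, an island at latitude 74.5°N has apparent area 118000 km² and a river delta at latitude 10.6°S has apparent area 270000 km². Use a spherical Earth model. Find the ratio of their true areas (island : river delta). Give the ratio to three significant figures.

Plate carrée has h = 1 and k = sec φ, giving areal scale sec φ; true area = (apparent area) · cos φ.
True area of island: 118000 × cos(74.5°) = 118000 × 0.2672 = 31530 km².
True area of river delta: 270000 × cos(10.6°) = 270000 × 0.9829 = 265400 km².
Ratio = 31530 / 265400 ≈ 0.119.

0.119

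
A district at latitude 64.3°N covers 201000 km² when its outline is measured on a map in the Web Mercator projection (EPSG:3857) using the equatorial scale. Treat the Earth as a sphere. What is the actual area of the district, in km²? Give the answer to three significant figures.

37800 km²

Mercator is conformal, so the point scale is isotropic: h = k = sec φ = 1/cos φ.
Areal scale = k² = sec²φ = 1/cos²(64.3°) = 1/0.4337² = 5.317.
True area = apparent / (areal scale) = 201000 / 5.317 ≈ 37800 km².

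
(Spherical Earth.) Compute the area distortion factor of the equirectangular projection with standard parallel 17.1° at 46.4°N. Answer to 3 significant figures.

The equidistant cylindrical projection with φ₀ = 17.1° has h = 1 (meridians true) and k = cos φ₀ / cos φ along parallels.
Areal scale = h·k = 1 × cos φ₀ / cos φ; at 46.4°, h = 1.000, k = 1.386, so h·k = 1.386.

1.39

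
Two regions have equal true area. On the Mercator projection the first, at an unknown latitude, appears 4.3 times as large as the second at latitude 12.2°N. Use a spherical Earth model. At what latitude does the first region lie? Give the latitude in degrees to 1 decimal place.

61.9°

Mercator areal scale is sec²φ, so apparent-area ratio = sec²φ₁ / sec²φ₂ = cos²φ₂ / cos²φ₁.
cos²φ₂ / cos²φ₁ = 4.3  ⇒  cos φ₁ = cos 12.2° / √4.3 = 0.9774/2.074 = 0.4714.
φ₁ = arccos(0.4714) ≈ 61.9°.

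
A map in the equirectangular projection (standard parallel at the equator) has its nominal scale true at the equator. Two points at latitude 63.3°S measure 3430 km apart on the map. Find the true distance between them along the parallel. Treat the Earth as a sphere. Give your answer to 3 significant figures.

Plate carrée maps x = Rλ, y = Rφ. The meridian scale is h = 1 and the parallel scale is k = 1/cos φ = sec φ.
Along the parallel at 63.3°, map distances are exaggerated by k = sec 63.3° = 2.226.
True distance = 3430 / 2.226 = 3430 × cos 63.3° ≈ 1540 km.

1540 km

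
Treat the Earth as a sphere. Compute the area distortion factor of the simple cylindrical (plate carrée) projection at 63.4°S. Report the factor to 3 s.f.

2.23

In the plate carrée (x = Rλ, y = Rφ), meridians are true-scale (h = 1) and parallels are stretched by k = sec φ.
Areal scale = h·k = 1 × sec φ; at 63.4°, h = 1.000, k = 2.233, so h·k = 2.233.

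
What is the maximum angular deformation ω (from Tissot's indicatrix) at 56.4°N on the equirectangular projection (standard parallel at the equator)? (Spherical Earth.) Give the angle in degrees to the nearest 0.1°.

33.4°

For the equirectangular projection with φ₀ = 0 (plate carrée), h = 1 along meridians and k = sec φ along parallels.
At 56.4°: h = 1.000, k = 1.807; principal scales a = 1.807, b = 1.000.
sin(ω/2) = (a − b)/(a + b) = 0.8070/2.807 = 0.2875, so ω = 2 arcsin(0.2875) ≈ 33.4°.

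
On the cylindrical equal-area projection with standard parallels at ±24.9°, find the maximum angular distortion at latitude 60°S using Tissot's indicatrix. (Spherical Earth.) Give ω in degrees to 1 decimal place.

Cylindrical equal-area (φ₀ = 24.9°): h = cos φ / cos 24.9° along meridians, k = cos 24.9° / cos φ along parallels; h·k = 1.
At 60°: h = 0.5512, k = 1.814; principal scales a = 1.814, b = 0.5512.
sin(ω/2) = (a − b)/(a + b) = 1.263/2.365 = 0.5339, so ω = 2 arcsin(0.5339) ≈ 64.5°.

64.5°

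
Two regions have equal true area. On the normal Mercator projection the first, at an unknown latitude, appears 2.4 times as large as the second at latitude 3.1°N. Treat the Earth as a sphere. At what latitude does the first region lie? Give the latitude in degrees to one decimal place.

49.9°

On Mercator, (apparent₁)/(apparent₂) = sec²φ₁ / sec²φ₂ when true areas are equal.
cos²φ₂ / cos²φ₁ = 2.4  ⇒  cos φ₁ = cos 3.1° / √2.4 = 0.9985/1.549 = 0.6446.
φ₁ = arccos(0.6446) ≈ 49.9°.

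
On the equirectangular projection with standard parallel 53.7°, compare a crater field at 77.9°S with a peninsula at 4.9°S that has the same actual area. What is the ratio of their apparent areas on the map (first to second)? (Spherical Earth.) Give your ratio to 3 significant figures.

The equidistant cylindrical projection with φ₀ = 53.7° has h = 1 (meridians true) and k = cos φ₀ / cos φ along parallels.
Areal scale at 77.9°: h·k = 1.000 × 2.824 = 2.824.
Areal scale at 4.9°: h·k = 1.000 × 0.5942 = 0.5942.
Ratio = 2.824/0.5942 ≈ 4.75.

4.75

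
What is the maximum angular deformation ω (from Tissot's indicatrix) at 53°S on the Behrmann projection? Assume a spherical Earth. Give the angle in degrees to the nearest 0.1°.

40.8°

The Behrmann projection is cylindrical equal-area with φ₀ = 30°. For cylindrical equal-area with standard parallel φ₀, h = cos φ / cos φ₀ and k = cos φ₀ / cos φ, so h·k = 1.
At 53°: h = 0.6949, k = 1.439; principal scales a = 1.439, b = 0.6949.
sin(ω/2) = (a − b)/(a + b) = 0.7441/2.134 = 0.3487, so ω = 2 arcsin(0.3487) ≈ 40.8°.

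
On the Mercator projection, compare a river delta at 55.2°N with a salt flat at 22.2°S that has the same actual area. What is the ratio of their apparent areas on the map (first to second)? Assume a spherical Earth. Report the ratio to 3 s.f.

2.63

On Mercator, area is exaggerated by sec²φ = 1/cos²φ.
At 55.2°: sec²(55.2°) = 1/0.5707² = 3.070.
At 22.2°: sec²(22.2°) = 1/0.9259² = 1.167.
Ratio = 3.070/1.167 = cos²(22.2°)/cos²(55.2°) ≈ 2.63.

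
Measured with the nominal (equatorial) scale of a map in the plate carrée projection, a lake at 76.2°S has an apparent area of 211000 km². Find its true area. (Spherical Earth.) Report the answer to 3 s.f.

50300 km²

Plate carrée maps x = Rλ, y = Rφ. The meridian scale is h = 1 and the parallel scale is k = 1/cos φ = sec φ.
Areal scale = h·k = 1 × sec φ; at 76.2°, h = 1.000, k = 4.192, so h·k = 4.192.
True area = apparent / (areal scale) = 211000 / 4.192 ≈ 50300 km².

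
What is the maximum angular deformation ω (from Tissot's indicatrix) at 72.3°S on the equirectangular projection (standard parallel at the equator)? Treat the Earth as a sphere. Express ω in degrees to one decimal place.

Plate carrée maps x = Rλ, y = Rφ. The meridian scale is h = 1 and the parallel scale is k = 1/cos φ = sec φ.
At 72.3°: h = 1.000, k = 3.289; principal scales a = 3.289, b = 1.000.
sin(ω/2) = (a − b)/(a + b) = 2.289/4.289 = 0.5337, so ω = 2 arcsin(0.5337) ≈ 64.5°.

64.5°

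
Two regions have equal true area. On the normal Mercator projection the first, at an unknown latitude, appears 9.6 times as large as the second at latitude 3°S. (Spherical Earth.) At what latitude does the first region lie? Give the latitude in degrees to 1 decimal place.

71.2°

For equal true areas on Mercator, apparent areas scale as sec²φ, so the ratio is cos²φ₂ / cos²φ₁.
cos²φ₂ / cos²φ₁ = 9.6  ⇒  cos φ₁ = cos 3° / √9.6 = 0.9986/3.098 = 0.3223.
φ₁ = arccos(0.3223) ≈ 71.2°.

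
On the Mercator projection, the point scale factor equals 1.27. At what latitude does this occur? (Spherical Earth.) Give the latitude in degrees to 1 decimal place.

38.1°

Mercator scale is k = sec φ = 1/cos φ.
1/cos φ = 1.27  ⇒  cos φ = 0.7874  ⇒  φ = arccos(0.7874) ≈ 38.1°.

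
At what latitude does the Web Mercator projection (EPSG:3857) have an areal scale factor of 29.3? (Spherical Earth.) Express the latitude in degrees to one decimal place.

79.4°

Mercator areal scale is sec²φ.
sec²φ = 29.3  ⇒  cos²φ = 0.03413  ⇒  cos φ = 0.1847.
φ = arccos(0.1847) ≈ 79.4°.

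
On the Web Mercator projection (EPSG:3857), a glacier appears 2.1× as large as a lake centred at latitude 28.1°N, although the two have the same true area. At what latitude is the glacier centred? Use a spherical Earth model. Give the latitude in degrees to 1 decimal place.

52.5°

For equal true areas on Mercator, apparent areas scale as sec²φ, so the ratio is cos²φ₂ / cos²φ₁.
cos²φ₂ / cos²φ₁ = 2.1  ⇒  cos φ₁ = cos 28.1° / √2.1 = 0.8821/1.449 = 0.6087.
φ₁ = arccos(0.6087) ≈ 52.5°.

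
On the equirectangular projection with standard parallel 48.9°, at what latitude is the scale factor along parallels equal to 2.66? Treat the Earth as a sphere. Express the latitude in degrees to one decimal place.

75.7°

In the equirectangular projection with standard parallel φ₀ = 48.9° (x = Rλ cos φ₀, y = Rφ), meridians are true-scale (h = 1) and the parallel scale is k = cos φ₀ / cos φ.
k = cos φ₀ / cos φ = 2.66  ⇒  cos φ = cos 48.9° / 2.66 = 0.2471.
φ = arccos(0.2471) ≈ 75.7°.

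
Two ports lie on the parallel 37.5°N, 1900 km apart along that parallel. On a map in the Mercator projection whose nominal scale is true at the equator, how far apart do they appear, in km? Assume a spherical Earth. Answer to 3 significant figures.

2390 km

For Mercator, h = k = sec φ (a conformal cylindrical projection has a single point scale, 1/cos φ).
Along the parallel, k = sec 37.5° = 1/0.7934 = 1.260.
Map distance = 1900 × 1.260 ≈ 2390 km.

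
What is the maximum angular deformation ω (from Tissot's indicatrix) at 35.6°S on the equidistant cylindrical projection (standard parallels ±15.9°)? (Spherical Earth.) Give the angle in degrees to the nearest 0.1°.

9.6°

In the equirectangular projection with standard parallel φ₀ = 15.9° (x = Rλ cos φ₀, y = Rφ), meridians are true-scale (h = 1) and the parallel scale is k = cos φ₀ / cos φ.
At 35.6°: h = 1.000, k = 1.183; principal scales a = 1.183, b = 1.000.
sin(ω/2) = (a − b)/(a + b) = 0.1828/2.183 = 0.08375, so ω = 2 arcsin(0.08375) ≈ 9.6°.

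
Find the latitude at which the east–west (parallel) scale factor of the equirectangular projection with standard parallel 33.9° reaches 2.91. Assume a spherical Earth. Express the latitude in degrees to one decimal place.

73.4°

In the equirectangular projection with standard parallel φ₀ = 33.9° (x = Rλ cos φ₀, y = Rφ), meridians are true-scale (h = 1) and the parallel scale is k = cos φ₀ / cos φ.
k = cos φ₀ / cos φ = 2.91  ⇒  cos φ = cos 33.9° / 2.91 = 0.2852.
φ = arccos(0.2852) ≈ 73.4°.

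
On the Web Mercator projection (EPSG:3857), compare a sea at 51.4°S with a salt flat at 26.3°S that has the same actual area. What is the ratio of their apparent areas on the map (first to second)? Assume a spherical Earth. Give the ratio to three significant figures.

2.06

On Mercator, area is exaggerated by sec²φ = 1/cos²φ.
At 51.4°: sec²(51.4°) = 1/0.6239² = 2.569.
At 26.3°: sec²(26.3°) = 1/0.8965² = 1.244.
Ratio = 2.569/1.244 = cos²(26.3°)/cos²(51.4°) ≈ 2.06.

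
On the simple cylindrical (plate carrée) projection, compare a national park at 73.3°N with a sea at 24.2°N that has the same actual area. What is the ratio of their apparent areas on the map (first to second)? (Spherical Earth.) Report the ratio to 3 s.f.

3.17

For the equirectangular projection with φ₀ = 0 (plate carrée), h = 1 along meridians and k = sec φ along parallels.
Areal scale at 73.3°: h·k = 1.000 × 3.480 = 3.480.
Areal scale at 24.2°: h·k = 1.000 × 1.096 = 1.096.
Ratio = 3.480/1.096 ≈ 3.17.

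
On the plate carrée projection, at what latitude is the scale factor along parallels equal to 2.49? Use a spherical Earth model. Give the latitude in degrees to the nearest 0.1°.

Plate carrée: h = 1, k = sec φ along parallels.
sec φ = 2.49  ⇒  cos φ = 0.4016  ⇒  φ ≈ 66.3°.

66.3°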